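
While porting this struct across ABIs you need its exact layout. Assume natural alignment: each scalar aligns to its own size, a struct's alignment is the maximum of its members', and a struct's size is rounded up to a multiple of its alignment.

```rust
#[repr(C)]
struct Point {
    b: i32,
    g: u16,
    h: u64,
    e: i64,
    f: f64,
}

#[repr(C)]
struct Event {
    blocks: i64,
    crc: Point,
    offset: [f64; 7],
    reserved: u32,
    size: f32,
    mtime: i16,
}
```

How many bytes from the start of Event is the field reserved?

Point: 0..4  b  (4B, 4-aligned); 4..6  g  (2B, 2-aligned); 6..8  -- padding (2B); 8..16  h  (8B, 8-aligned); 16..24  e  (8B, 8-aligned); 24..32  f  (8B, 8-aligned); sizeof = 32, alignof = 8
0..8  blocks  (8B, 8-aligned)
8..40  crc  (32B, 8-aligned)
40..96  offset  (56B, 8-aligned)
96..100  reserved  (4B, 4-aligned)

96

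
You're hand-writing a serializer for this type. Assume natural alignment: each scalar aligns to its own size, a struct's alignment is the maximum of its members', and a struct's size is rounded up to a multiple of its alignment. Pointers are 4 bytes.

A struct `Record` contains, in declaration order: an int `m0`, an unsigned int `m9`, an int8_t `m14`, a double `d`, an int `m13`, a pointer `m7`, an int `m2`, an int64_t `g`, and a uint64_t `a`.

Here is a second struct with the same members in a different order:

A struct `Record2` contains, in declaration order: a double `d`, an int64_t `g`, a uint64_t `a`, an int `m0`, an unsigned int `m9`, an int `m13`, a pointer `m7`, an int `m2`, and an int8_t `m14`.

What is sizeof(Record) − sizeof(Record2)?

@0: m0 [4B, align 4] → 4
@4: m9 [4B, align 4] → 8
@8: m14 [1B, align 1] → 9
+7 pad (align 8)
@16: d [8B, align 8] → 24
@24: m13 [4B, align 4] → 28
@28: m7 [4B, align 4] → 32
@32: m2 [4B, align 4] → 36
+4 pad (align 8)
@40: g [8B, align 8] → 48
@48: a [8B, align 8] → 56
size 56, align 8
— Record2 —
@0: d [8B, align 8] → 8
@8: g [8B, align 8] → 16
@16: a [8B, align 8] → 24
@24: m0 [4B, align 4] → 28
@28: m9 [4B, align 4] → 32
@32: m13 [4B, align 4] → 36
@36: m7 [4B, align 4] → 40
@40: m2 [4B, align 4] → 44
@44: m14 [1B, align 1] → 45
+3 tail pad (align 8)
size 48, align 8
56 − 48 = 8

8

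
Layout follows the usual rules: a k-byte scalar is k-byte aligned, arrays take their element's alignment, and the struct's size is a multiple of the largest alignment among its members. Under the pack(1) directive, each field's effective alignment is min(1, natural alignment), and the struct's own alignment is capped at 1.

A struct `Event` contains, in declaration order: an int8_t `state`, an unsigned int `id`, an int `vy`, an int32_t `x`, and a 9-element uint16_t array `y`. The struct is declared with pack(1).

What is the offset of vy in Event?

5

0..1  state  (1B, 1-aligned)
1..5  id  (4B, 1-aligned)
5..9  vy  (4B, 1-aligned)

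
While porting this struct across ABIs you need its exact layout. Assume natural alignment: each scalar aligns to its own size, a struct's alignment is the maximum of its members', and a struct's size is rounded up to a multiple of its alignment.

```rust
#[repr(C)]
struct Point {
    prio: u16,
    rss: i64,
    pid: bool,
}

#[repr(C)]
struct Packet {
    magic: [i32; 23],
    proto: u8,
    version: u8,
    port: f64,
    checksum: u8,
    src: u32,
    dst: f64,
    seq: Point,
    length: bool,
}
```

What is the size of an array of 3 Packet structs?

456

Point: prio at 0 (size 2, align 2) → ends 2; pad 6 to align 8 for rss; rss at 8 (size 8, align 8) → ends 16; pid at 16 (size 1, align 1) → ends 17; tail pad 7 to reach multiple of 8; total 24 bytes, alignment 8
magic at 0 (size 92, align 4) → ends 92
proto at 92 (size 1, align 1) → ends 93
version at 93 (size 1, align 1) → ends 94
pad 2 to align 8 for port
port at 96 (size 8, align 8) → ends 104
checksum at 104 (size 1, align 1) → ends 105
pad 3 to align 4 for src
src at 108 (size 4, align 4) → ends 112
dst at 112 (size 8, align 8) → ends 120
seq at 120 (size 24, align 8) → ends 144
length at 144 (size 1, align 1) → ends 145
tail pad 7 to reach multiple of 8
total 152 bytes, alignment 8
array of 3: 3 × 152 = 456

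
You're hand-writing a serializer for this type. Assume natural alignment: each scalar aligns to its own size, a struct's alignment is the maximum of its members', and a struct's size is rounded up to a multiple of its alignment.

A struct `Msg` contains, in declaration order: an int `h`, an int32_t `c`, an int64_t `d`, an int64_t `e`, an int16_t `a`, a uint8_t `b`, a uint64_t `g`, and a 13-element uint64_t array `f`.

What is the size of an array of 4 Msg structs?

0..4  h  (4B, 4-aligned)
4..8  c  (4B, 4-aligned)
8..16  d  (8B, 8-aligned)
16..24  e  (8B, 8-aligned)
24..26  a  (2B, 2-aligned)
26..27  b  (1B, 1-aligned)
27..32  -- padding (5B)
32..40  g  (8B, 8-aligned)
40..144  f  (104B, 8-aligned)
sizeof = 144, alignof = 8
array of 4: 4 × 144 = 576

576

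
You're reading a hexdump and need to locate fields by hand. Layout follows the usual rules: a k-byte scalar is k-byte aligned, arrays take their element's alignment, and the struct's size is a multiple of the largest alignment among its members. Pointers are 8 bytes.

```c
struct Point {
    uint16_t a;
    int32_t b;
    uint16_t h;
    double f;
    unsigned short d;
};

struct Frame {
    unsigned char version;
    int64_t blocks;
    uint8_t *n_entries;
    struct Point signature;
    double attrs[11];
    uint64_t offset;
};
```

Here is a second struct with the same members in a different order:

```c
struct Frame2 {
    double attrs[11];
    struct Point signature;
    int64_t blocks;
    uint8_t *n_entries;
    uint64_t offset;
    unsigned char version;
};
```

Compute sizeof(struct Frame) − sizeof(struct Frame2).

0

Point: 0..2  a  (2B, 2-aligned); 2..4  -- padding (2B); 4..8  b  (4B, 4-aligned); 8..10  h  (2B, 2-aligned); 10..16  -- padding (6B); 16..24  f  (8B, 8-aligned); 24..26  d  (2B, 2-aligned); 26..32  -- tail padding (6B); sizeof = 32, alignof = 8
0..1  version  (1B, 1-aligned)
1..8  -- padding (7B)
8..16  blocks  (8B, 8-aligned)
16..24  n_entries  (8B, 8-aligned)
24..56  signature  (32B, 8-aligned)
56..144  attrs  (88B, 8-aligned)
144..152  offset  (8B, 8-aligned)
sizeof = 152, alignof = 8
— Frame2 —
0..88  attrs  (88B, 8-aligned)
88..120  signature  (32B, 8-aligned)
120..128  blocks  (8B, 8-aligned)
128..136  n_entries  (8B, 8-aligned)
136..144  offset  (8B, 8-aligned)
144..145  version  (1B, 1-aligned)
145..152  -- tail padding (7B)
sizeof = 152, alignof = 8
152 − 152 = 0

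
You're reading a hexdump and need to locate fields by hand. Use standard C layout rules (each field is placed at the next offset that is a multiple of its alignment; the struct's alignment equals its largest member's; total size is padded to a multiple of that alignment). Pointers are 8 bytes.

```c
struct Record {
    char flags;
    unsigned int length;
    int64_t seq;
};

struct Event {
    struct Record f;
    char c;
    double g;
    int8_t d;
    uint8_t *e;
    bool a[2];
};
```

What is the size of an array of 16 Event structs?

Record: flags at 0 (size 1, align 1) → ends 1; pad 3 to align 4 for length; length at 4 (size 4, align 4) → ends 8; seq at 8 (size 8, align 8) → ends 16; total 16 bytes, alignment 8
f at 0 (size 16, align 8) → ends 16
c at 16 (size 1, align 1) → ends 17
pad 7 to align 8 for g
g at 24 (size 8, align 8) → ends 32
d at 32 (size 1, align 1) → ends 33
pad 7 to align 8 for e
e at 40 (size 8, align 8) → ends 48
a at 48 (size 2, align 1) → ends 50
tail pad 6 to reach multiple of 8
total 56 bytes, alignment 8
array of 16: 16 × 56 = 896

896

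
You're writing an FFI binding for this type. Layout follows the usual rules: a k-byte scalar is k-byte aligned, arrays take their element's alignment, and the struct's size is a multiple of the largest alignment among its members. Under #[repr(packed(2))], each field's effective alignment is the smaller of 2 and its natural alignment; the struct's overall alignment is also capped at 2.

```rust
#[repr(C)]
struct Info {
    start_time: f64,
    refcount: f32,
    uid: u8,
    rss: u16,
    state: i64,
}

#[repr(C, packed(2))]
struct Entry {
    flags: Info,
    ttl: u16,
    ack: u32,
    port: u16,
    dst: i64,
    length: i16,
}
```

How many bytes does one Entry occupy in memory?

Info: start_time at 0 (size 8, align 8) → ends 8; refcount at 8 (size 4, align 4) → ends 12; uid at 12 (size 1, align 1) → ends 13; pad 1 to align 2 for rss; rss at 14 (size 2, align 2) → ends 16; state at 16 (size 8, align 8) → ends 24; total 24 bytes, alignment 8
flags at 0 (size 24, align 2) → ends 24
ttl at 24 (size 2, align 2) → ends 26
ack at 26 (size 4, align 2) → ends 30
port at 30 (size 2, align 2) → ends 32
dst at 32 (size 8, align 2) → ends 40
length at 40 (size 2, align 2) → ends 42
total 42 bytes, alignment 2

42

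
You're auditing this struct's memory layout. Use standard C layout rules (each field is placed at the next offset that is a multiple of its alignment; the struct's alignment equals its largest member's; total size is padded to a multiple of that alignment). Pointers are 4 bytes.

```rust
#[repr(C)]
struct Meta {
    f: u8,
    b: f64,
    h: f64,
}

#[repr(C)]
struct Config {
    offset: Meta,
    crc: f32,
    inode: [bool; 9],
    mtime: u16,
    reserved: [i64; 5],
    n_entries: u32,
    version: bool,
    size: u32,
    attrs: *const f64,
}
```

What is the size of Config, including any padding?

Meta: f at 0 (size 1, align 1) → ends 1; pad 7 to align 8 for b; b at 8 (size 8, align 8) → ends 16; h at 16 (size 8, align 8) → ends 24; total 24 bytes, alignment 8
offset at 0 (size 24, align 8) → ends 24
crc at 24 (size 4, align 4) → ends 28
inode at 28 (size 9, align 1) → ends 37
pad 1 to align 2 for mtime
mtime at 38 (size 2, align 2) → ends 40
reserved at 40 (size 40, align 8) → ends 80
n_entries at 80 (size 4, align 4) → ends 84
version at 84 (size 1, align 1) → ends 85
pad 3 to align 4 for size
size at 88 (size 4, align 4) → ends 92
attrs at 92 (size 4, align 4) → ends 96
total 96 bytes, alignment 8

96 bytes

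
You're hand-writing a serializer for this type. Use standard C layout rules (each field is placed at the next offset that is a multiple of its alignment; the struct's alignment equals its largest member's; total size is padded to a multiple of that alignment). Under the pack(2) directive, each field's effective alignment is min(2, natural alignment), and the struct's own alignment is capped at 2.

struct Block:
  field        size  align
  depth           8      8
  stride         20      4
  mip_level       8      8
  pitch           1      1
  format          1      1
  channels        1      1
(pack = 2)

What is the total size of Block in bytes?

depth at 0 (size 8, align 2) → ends 8
stride at 8 (size 20, align 2) → ends 28
mip_level at 28 (size 8, align 2) → ends 36
pitch at 36 (size 1, align 1) → ends 37
format at 37 (size 1, align 1) → ends 38
channels at 38 (size 1, align 1) → ends 39
tail pad 1 to reach multiple of 2
total 40 bytes, alignment 2

40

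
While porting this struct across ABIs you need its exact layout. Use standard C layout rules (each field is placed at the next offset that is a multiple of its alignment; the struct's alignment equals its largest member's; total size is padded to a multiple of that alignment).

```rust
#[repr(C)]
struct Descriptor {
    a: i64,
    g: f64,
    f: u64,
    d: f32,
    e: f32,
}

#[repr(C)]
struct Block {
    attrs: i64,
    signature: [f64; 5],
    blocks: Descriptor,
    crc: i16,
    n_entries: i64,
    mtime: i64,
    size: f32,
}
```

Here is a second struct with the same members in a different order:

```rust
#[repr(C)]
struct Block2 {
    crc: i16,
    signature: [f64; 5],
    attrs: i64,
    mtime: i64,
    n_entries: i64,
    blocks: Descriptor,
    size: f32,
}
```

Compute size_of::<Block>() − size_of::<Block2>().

0

Descriptor: 0..8  a  (8B, 8-aligned); 8..16  g  (8B, 8-aligned); 16..24  f  (8B, 8-aligned); 24..28  d  (4B, 4-aligned); 28..32  e  (4B, 4-aligned); sizeof = 32, alignof = 8
0..8  attrs  (8B, 8-aligned)
8..48  signature  (40B, 8-aligned)
48..80  blocks  (32B, 8-aligned)
80..82  crc  (2B, 2-aligned)
82..88  -- padding (6B)
88..96  n_entries  (8B, 8-aligned)
96..104  mtime  (8B, 8-aligned)
104..108  size  (4B, 4-aligned)
108..112  -- tail padding (4B)
sizeof = 112, alignof = 8
— Block2 —
0..2  crc  (2B, 2-aligned)
2..8  -- padding (6B)
8..48  signature  (40B, 8-aligned)
48..56  attrs  (8B, 8-aligned)
56..64  mtime  (8B, 8-aligned)
64..72  n_entries  (8B, 8-aligned)
72..104  blocks  (32B, 8-aligned)
104..108  size  (4B, 4-aligned)
108..112  -- tail padding (4B)
sizeof = 112, alignof = 8
112 − 112 = 0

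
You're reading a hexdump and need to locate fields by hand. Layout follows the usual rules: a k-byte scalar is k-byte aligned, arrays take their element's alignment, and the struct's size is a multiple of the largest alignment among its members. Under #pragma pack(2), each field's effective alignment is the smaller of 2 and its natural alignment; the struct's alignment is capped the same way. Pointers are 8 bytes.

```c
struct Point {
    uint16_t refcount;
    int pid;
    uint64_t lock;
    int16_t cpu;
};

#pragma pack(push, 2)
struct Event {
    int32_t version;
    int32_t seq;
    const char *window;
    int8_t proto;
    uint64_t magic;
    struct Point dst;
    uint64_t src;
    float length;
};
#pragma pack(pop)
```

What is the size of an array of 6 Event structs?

372

Point: refcount at 0 (size 2, align 2) → ends 2; pad 2 to align 4 for pid; pid at 4 (size 4, align 4) → ends 8; lock at 8 (size 8, align 8) → ends 16; cpu at 16 (size 2, align 2) → ends 18; tail pad 6 to reach multiple of 8; total 24 bytes, alignment 8
version at 0 (size 4, align 2) → ends 4
seq at 4 (size 4, align 2) → ends 8
window at 8 (size 8, align 2) → ends 16
proto at 16 (size 1, align 1) → ends 17
pad 1 to align 2 for magic
magic at 18 (size 8, align 2) → ends 26
dst at 26 (size 24, align 2) → ends 50
src at 50 (size 8, align 2) → ends 58
length at 58 (size 4, align 2) → ends 62
total 62 bytes, alignment 2
array of 6: 6 × 62 = 372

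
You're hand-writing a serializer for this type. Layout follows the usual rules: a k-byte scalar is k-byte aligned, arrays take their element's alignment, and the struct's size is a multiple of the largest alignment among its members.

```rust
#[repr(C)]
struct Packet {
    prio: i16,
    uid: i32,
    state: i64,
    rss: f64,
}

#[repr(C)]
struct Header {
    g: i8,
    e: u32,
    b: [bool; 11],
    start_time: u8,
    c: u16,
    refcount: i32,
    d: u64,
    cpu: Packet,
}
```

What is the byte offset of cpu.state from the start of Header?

48

Packet: 0..2  prio  (2B, 2-aligned); 2..4  -- padding (2B); 4..8  uid  (4B, 4-aligned); 8..16  state  (8B, 8-aligned); 16..24  rss  (8B, 8-aligned); sizeof = 24, alignof = 8
0..1  g  (1B, 1-aligned)
1..4  -- padding (3B)
4..8  e  (4B, 4-aligned)
8..19  b  (11B, 1-aligned)
19..20  start_time  (1B, 1-aligned)
20..22  c  (2B, 2-aligned)
22..24  -- padding (2B)
24..28  refcount  (4B, 4-aligned)
28..32  -- padding (4B)
32..40  d  (8B, 8-aligned)
40..64  cpu  (24B, 8-aligned)
within Packet: state at 8
40 + 8 = 48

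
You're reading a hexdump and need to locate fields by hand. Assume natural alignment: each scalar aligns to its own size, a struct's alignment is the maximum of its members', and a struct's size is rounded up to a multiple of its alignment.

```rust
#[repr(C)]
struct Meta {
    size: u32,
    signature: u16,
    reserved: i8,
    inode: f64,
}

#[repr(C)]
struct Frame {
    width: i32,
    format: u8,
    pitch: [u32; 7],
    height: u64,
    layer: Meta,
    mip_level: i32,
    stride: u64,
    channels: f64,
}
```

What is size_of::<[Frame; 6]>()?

528

Meta: 0..4  size  (4B, 4-aligned); 4..6  signature  (2B, 2-aligned); 6..7  reserved  (1B, 1-aligned); 7..8  -- padding (1B); 8..16  inode  (8B, 8-aligned); sizeof = 16, alignof = 8
0..4  width  (4B, 4-aligned)
4..5  format  (1B, 1-aligned)
5..8  -- padding (3B)
8..36  pitch  (28B, 4-aligned)
36..40  -- padding (4B)
40..48  height  (8B, 8-aligned)
48..64  layer  (16B, 8-aligned)
64..68  mip_level  (4B, 4-aligned)
68..72  -- padding (4B)
72..80  stride  (8B, 8-aligned)
80..88  channels  (8B, 8-aligned)
sizeof = 88, alignof = 8
array of 6: 6 × 88 = 528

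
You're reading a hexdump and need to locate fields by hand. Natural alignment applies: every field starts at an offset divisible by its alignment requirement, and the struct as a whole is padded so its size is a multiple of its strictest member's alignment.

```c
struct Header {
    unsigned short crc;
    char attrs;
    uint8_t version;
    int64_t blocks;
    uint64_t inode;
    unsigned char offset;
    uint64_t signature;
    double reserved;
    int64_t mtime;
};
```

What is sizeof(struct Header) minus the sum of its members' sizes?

0..2  crc  (2B, 2-aligned)
2..3  attrs  (1B, 1-aligned)
3..4  version  (1B, 1-aligned)
4..8  -- padding (4B)
8..16  blocks  (8B, 8-aligned)
16..24  inode  (8B, 8-aligned)
24..25  offset  (1B, 1-aligned)
25..32  -- padding (7B)
32..40  signature  (8B, 8-aligned)
40..48  reserved  (8B, 8-aligned)
48..56  mtime  (8B, 8-aligned)
sizeof = 56, alignof = 8
data bytes 45, size 56 → padding 11

11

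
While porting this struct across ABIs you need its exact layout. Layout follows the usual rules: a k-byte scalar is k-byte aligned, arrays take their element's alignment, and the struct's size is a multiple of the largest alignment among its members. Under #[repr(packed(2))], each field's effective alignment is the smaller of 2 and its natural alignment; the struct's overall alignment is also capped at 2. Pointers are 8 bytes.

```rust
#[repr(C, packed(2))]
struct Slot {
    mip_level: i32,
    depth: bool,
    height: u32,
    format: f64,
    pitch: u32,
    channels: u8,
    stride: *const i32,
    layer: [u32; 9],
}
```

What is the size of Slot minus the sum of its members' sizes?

mip_level at 0 (size 4, align 2) → ends 4
depth at 4 (size 1, align 1) → ends 5
pad 1 to align 2 for height
height at 6 (size 4, align 2) → ends 10
format at 10 (size 8, align 2) → ends 18
pitch at 18 (size 4, align 2) → ends 22
channels at 22 (size 1, align 1) → ends 23
pad 1 to align 2 for stride
stride at 24 (size 8, align 2) → ends 32
layer at 32 (size 36, align 2) → ends 68
total 68 bytes, alignment 2
data bytes 66, size 68 → padding 2

2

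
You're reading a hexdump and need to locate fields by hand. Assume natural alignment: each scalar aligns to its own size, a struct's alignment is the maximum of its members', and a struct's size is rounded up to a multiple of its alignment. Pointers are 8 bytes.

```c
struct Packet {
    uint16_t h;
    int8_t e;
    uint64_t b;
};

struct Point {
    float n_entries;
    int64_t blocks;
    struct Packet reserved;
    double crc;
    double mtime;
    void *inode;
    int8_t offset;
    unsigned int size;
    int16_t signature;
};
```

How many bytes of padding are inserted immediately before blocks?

4

Packet: @0: h [2B, align 2] → 2; @2: e [1B, align 1] → 3; +5 pad (align 8); @8: b [8B, align 8] → 16; size 16, align 8
@0: n_entries [4B, align 4] → 4
+4 pad (align 8)
@8: blocks [8B, align 8] → 16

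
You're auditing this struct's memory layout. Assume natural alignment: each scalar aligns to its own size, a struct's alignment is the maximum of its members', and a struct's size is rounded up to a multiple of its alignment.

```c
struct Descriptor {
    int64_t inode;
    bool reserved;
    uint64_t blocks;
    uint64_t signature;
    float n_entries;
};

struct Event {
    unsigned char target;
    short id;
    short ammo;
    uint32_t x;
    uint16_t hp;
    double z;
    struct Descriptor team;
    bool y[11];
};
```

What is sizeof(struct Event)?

80

Descriptor: @0: inode [8B, align 8] → 8; @8: reserved [1B, align 1] → 9; +7 pad (align 8); @16: blocks [8B, align 8] → 24; @24: signature [8B, align 8] → 32; @32: n_entries [4B, align 4] → 36; +4 tail pad (align 8); size 40, align 8
@0: target [1B, align 1] → 1
+1 pad (align 2)
@2: id [2B, align 2] → 4
@4: ammo [2B, align 2] → 6
+2 pad (align 4)
@8: x [4B, align 4] → 12
@12: hp [2B, align 2] → 14
+2 pad (align 8)
@16: z [8B, align 8] → 24
@24: team [40B, align 8] → 64
@64: y [11B, align 1] → 75
+5 tail pad (align 8)
size 80, align 8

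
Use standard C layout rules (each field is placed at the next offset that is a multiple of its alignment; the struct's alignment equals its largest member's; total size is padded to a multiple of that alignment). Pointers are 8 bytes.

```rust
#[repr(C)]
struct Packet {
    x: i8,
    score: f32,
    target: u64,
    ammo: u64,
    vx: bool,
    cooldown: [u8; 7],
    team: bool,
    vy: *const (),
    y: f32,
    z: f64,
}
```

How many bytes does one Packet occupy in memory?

64

x at 0 (size 1, align 1) → ends 1
pad 3 to align 4 for score
score at 4 (size 4, align 4) → ends 8
target at 8 (size 8, align 8) → ends 16
ammo at 16 (size 8, align 8) → ends 24
vx at 24 (size 1, align 1) → ends 25
cooldown at 25 (size 7, align 1) → ends 32
team at 32 (size 1, align 1) → ends 33
pad 7 to align 8 for vy
vy at 40 (size 8, align 8) → ends 48
y at 48 (size 4, align 4) → ends 52
pad 4 to align 8 for z
z at 56 (size 8, align 8) → ends 64
total 64 bytes, alignment 8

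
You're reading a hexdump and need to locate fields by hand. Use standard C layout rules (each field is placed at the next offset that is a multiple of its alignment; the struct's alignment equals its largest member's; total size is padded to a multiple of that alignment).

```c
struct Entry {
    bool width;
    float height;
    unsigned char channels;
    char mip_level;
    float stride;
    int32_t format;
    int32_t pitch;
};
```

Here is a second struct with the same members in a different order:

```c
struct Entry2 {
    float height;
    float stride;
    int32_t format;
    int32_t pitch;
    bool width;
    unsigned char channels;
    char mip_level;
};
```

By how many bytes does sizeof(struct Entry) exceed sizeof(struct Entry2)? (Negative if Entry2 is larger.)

4

width at 0 (size 1, align 1) → ends 1
pad 3 to align 4 for height
height at 4 (size 4, align 4) → ends 8
channels at 8 (size 1, align 1) → ends 9
mip_level at 9 (size 1, align 1) → ends 10
pad 2 to align 4 for stride
stride at 12 (size 4, align 4) → ends 16
format at 16 (size 4, align 4) → ends 20
pitch at 20 (size 4, align 4) → ends 24
total 24 bytes, alignment 4
— Entry2 —
height at 0 (size 4, align 4) → ends 4
stride at 4 (size 4, align 4) → ends 8
format at 8 (size 4, align 4) → ends 12
pitch at 12 (size 4, align 4) → ends 16
width at 16 (size 1, align 1) → ends 17
channels at 17 (size 1, align 1) → ends 18
mip_level at 18 (size 1, align 1) → ends 19
tail pad 1 to reach multiple of 4
total 20 bytes, alignment 4
24 − 20 = 4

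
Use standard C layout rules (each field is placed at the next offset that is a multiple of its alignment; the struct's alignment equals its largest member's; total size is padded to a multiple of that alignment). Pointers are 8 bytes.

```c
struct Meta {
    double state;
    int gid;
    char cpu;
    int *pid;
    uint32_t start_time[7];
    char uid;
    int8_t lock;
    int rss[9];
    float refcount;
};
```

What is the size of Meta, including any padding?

96

@0: state [8B, align 8] → 8
@8: gid [4B, align 4] → 12
@12: cpu [1B, align 1] → 13
+3 pad (align 8)
@16: pid [8B, align 8] → 24
@24: start_time [28B, align 4] → 52
@52: uid [1B, align 1] → 53
@53: lock [1B, align 1] → 54
+2 pad (align 4)
@56: rss [36B, align 4] → 92
@92: refcount [4B, align 4] → 96
size 96, align 8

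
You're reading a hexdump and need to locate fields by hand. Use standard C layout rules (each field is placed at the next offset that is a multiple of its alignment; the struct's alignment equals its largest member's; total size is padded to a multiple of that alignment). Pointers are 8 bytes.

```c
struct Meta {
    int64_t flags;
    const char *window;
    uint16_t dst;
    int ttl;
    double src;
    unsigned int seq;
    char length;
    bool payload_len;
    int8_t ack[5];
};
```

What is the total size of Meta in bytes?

0..8  flags  (8B, 8-aligned)
8..16  window  (8B, 8-aligned)
16..18  dst  (2B, 2-aligned)
18..20  -- padding (2B)
20..24  ttl  (4B, 4-aligned)
24..32  src  (8B, 8-aligned)
32..36  seq  (4B, 4-aligned)
36..37  length  (1B, 1-aligned)
37..38  payload_len  (1B, 1-aligned)
38..43  ack  (5B, 1-aligned)
43..48  -- tail padding (5B)
sizeof = 48, alignof = 8

48 bytes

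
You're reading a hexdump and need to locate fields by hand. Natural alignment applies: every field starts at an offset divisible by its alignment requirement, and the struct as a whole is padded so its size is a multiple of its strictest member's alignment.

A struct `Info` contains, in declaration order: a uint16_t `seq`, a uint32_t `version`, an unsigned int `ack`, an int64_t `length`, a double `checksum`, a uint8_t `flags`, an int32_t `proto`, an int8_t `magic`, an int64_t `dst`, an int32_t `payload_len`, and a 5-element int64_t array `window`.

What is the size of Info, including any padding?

104

@0: seq [2B, align 2] → 2
+2 pad (align 4)
@4: version [4B, align 4] → 8
@8: ack [4B, align 4] → 12
+4 pad (align 8)
@16: length [8B, align 8] → 24
@24: checksum [8B, align 8] → 32
@32: flags [1B, align 1] → 33
+3 pad (align 4)
@36: proto [4B, align 4] → 40
@40: magic [1B, align 1] → 41
+7 pad (align 8)
@48: dst [8B, align 8] → 56
@56: payload_len [4B, align 4] → 60
+4 pad (align 8)
@64: window [40B, align 8] → 104
size 104, align 8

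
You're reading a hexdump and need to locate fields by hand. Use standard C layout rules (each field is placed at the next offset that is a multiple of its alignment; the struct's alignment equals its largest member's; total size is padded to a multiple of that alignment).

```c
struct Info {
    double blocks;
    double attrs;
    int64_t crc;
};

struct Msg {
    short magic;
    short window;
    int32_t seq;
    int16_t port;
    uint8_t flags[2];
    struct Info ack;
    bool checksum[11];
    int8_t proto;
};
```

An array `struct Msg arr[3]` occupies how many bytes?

168

Info: 0..8  blocks  (8B, 8-aligned); 8..16  attrs  (8B, 8-aligned); 16..24  crc  (8B, 8-aligned); sizeof = 24, alignof = 8
0..2  magic  (2B, 2-aligned)
2..4  window  (2B, 2-aligned)
4..8  seq  (4B, 4-aligned)
8..10  port  (2B, 2-aligned)
10..12  flags  (2B, 1-aligned)
12..16  -- padding (4B)
16..40  ack  (24B, 8-aligned)
40..51  checksum  (11B, 1-aligned)
51..52  proto  (1B, 1-aligned)
52..56  -- tail padding (4B)
sizeof = 56, alignof = 8
array of 3: 3 × 56 = 168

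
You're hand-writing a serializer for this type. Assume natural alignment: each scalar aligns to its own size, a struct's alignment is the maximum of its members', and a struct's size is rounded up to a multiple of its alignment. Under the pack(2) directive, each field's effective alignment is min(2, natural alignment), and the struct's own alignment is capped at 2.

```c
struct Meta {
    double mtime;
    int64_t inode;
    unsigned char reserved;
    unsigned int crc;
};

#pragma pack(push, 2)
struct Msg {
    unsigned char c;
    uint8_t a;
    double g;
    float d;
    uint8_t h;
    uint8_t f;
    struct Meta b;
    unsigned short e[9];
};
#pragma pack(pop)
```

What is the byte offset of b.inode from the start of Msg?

Meta: mtime at 0 (size 8, align 8) → ends 8; inode at 8 (size 8, align 8) → ends 16; reserved at 16 (size 1, align 1) → ends 17; pad 3 to align 4 for crc; crc at 20 (size 4, align 4) → ends 24; total 24 bytes, alignment 8
c at 0 (size 1, align 1) → ends 1
a at 1 (size 1, align 1) → ends 2
g at 2 (size 8, align 2) → ends 10
d at 10 (size 4, align 2) → ends 14
h at 14 (size 1, align 1) → ends 15
f at 15 (size 1, align 1) → ends 16
b at 16 (size 24, align 2) → ends 40
within Meta: inode at 8
16 + 8 = 24

24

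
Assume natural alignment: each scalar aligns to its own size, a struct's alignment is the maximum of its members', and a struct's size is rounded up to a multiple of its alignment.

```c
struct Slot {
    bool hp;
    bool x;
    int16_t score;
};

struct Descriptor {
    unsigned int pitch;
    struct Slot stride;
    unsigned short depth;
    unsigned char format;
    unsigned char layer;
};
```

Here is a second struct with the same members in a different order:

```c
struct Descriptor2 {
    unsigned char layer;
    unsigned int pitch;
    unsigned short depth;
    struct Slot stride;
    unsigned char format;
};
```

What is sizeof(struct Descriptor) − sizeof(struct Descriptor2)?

-4

Slot: @0: hp [1B, align 1] → 1; @1: x [1B, align 1] → 2; @2: score [2B, align 2] → 4; size 4, align 2
@0: pitch [4B, align 4] → 4
@4: stride [4B, align 2] → 8
@8: depth [2B, align 2] → 10
@10: format [1B, align 1] → 11
@11: layer [1B, align 1] → 12
size 12, align 4
— Descriptor2 —
@0: layer [1B, align 1] → 1
+3 pad (align 4)
@4: pitch [4B, align 4] → 8
@8: depth [2B, align 2] → 10
@10: stride [4B, align 2] → 14
@14: format [1B, align 1] → 15
+1 tail pad (align 4)
size 16, align 4
12 − 16 = -4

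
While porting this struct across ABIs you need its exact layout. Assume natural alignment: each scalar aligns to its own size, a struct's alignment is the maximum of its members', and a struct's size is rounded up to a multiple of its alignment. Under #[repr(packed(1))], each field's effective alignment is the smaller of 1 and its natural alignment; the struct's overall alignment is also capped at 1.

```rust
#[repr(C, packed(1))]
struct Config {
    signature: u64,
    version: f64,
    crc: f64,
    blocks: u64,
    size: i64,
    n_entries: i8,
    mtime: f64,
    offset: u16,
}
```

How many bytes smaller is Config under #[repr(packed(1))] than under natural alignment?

13

natural layout:
  signature at 0 (size 8, align 8) → ends 8
  version at 8 (size 8, align 8) → ends 16
  crc at 16 (size 8, align 8) → ends 24
  blocks at 24 (size 8, align 8) → ends 32
  size at 32 (size 8, align 8) → ends 40
  n_entries at 40 (size 1, align 1) → ends 41
  pad 7 to align 8 for mtime
  mtime at 48 (size 8, align 8) → ends 56
  offset at 56 (size 2, align 2) → ends 58
  tail pad 6 to reach multiple of 8
  total 64 bytes, alignment 8
packed(1) layout:
  signature at 0 (size 8, align 1) → ends 8
  version at 8 (size 8, align 1) → ends 16
  crc at 16 (size 8, align 1) → ends 24
  blocks at 24 (size 8, align 1) → ends 32
  size at 32 (size 8, align 1) → ends 40
  n_entries at 40 (size 1, align 1) → ends 41
  mtime at 41 (size 8, align 1) → ends 49
  offset at 49 (size 2, align 1) → ends 51
  total 51 bytes, alignment 1
64 − 51 = 13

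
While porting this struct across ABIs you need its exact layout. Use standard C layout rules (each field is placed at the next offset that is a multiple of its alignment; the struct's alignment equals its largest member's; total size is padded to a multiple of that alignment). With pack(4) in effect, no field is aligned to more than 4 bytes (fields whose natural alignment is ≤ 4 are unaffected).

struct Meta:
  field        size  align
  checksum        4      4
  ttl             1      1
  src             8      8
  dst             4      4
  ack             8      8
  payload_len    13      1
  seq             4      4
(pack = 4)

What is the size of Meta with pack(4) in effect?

@0: checksum [4B, align 4] → 4
@4: ttl [1B, align 1] → 5
+3 pad (align 4)
@8: src [8B, align 4] → 16
@16: dst [4B, align 4] → 20
@20: ack [8B, align 4] → 28
@28: payload_len [13B, align 1] → 41
+3 pad (align 4)
@44: seq [4B, align 4] → 48
size 48, align 4

48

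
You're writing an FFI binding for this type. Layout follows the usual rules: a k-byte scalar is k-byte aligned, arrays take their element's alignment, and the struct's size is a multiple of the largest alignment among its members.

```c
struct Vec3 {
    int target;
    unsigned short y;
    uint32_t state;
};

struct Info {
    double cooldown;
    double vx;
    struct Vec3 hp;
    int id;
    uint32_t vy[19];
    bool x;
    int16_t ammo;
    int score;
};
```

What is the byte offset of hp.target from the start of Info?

16

Vec3: 0..4  target  (4B, 4-aligned); 4..6  y  (2B, 2-aligned); 6..8  -- padding (2B); 8..12  state  (4B, 4-aligned); sizeof = 12, alignof = 4
0..8  cooldown  (8B, 8-aligned)
8..16  vx  (8B, 8-aligned)
16..28  hp  (12B, 4-aligned)
within Vec3: target at 0
16 + 0 = 16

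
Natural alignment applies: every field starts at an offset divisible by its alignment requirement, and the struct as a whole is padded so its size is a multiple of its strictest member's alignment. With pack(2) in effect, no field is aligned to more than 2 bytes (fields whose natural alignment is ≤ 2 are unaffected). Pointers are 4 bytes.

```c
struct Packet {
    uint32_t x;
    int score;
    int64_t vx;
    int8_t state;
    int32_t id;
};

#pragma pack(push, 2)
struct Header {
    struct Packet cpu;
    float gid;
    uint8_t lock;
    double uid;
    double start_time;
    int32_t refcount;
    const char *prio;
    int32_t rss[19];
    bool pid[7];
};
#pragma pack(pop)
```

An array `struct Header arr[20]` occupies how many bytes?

Packet: 0..4  x  (4B, 4-aligned); 4..8  score  (4B, 4-aligned); 8..16  vx  (8B, 8-aligned); 16..17  state  (1B, 1-aligned); 17..20  -- padding (3B); 20..24  id  (4B, 4-aligned); sizeof = 24, alignof = 8
0..24  cpu  (24B, 2-aligned)
24..28  gid  (4B, 2-aligned)
28..29  lock  (1B, 1-aligned)
29..30  -- padding (1B)
30..38  uid  (8B, 2-aligned)
38..46  start_time  (8B, 2-aligned)
46..50  refcount  (4B, 2-aligned)
50..54  prio  (4B, 2-aligned)
54..130  rss  (76B, 2-aligned)
130..137  pid  (7B, 1-aligned)
137..138  -- tail padding (1B)
sizeof = 138, alignof = 2
array of 20: 20 × 138 = 2760

2760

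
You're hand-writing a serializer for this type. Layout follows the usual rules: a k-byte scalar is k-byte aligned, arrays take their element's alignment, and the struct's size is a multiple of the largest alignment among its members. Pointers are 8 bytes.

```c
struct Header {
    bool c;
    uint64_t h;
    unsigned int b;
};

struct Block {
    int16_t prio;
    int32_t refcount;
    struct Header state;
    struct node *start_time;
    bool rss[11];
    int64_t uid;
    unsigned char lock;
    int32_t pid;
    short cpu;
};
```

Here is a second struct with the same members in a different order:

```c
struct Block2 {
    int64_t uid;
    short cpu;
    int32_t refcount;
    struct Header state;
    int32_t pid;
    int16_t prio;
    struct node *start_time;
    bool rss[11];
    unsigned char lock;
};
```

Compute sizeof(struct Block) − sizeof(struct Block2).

Header: @0: c [1B, align 1] → 1; +7 pad (align 8); @8: h [8B, align 8] → 16; @16: b [4B, align 4] → 20; +4 tail pad (align 8); size 24, align 8
@0: prio [2B, align 2] → 2
+2 pad (align 4)
@4: refcount [4B, align 4] → 8
@8: state [24B, align 8] → 32
@32: start_time [8B, align 8] → 40
@40: rss [11B, align 1] → 51
+5 pad (align 8)
@56: uid [8B, align 8] → 64
@64: lock [1B, align 1] → 65
+3 pad (align 4)
@68: pid [4B, align 4] → 72
@72: cpu [2B, align 2] → 74
+6 tail pad (align 8)
size 80, align 8
— Block2 —
@0: uid [8B, align 8] → 8
@8: cpu [2B, align 2] → 10
+2 pad (align 4)
@12: refcount [4B, align 4] → 16
@16: state [24B, align 8] → 40
@40: pid [4B, align 4] → 44
@44: prio [2B, align 2] → 46
+2 pad (align 8)
@48: start_time [8B, align 8] → 56
@56: rss [11B, align 1] → 67
@67: lock [1B, align 1] → 68
+4 tail pad (align 8)
size 72, align 8
80 − 72 = 8

8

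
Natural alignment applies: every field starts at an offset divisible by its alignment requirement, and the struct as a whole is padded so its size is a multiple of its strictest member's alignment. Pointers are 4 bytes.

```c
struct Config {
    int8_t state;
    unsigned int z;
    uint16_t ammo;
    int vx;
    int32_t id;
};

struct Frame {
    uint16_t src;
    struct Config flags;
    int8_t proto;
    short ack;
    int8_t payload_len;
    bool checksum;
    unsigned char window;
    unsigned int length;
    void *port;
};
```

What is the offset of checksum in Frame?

Config: state at 0 (size 1, align 1) → ends 1; pad 3 to align 4 for z; z at 4 (size 4, align 4) → ends 8; ammo at 8 (size 2, align 2) → ends 10; pad 2 to align 4 for vx; vx at 12 (size 4, align 4) → ends 16; id at 16 (size 4, align 4) → ends 20; total 20 bytes, alignment 4
src at 0 (size 2, align 2) → ends 2
pad 2 to align 4 for flags
flags at 4 (size 20, align 4) → ends 24
proto at 24 (size 1, align 1) → ends 25
pad 1 to align 2 for ack
ack at 26 (size 2, align 2) → ends 28
payload_len at 28 (size 1, align 1) → ends 29
checksum at 29 (size 1, align 1) → ends 30

29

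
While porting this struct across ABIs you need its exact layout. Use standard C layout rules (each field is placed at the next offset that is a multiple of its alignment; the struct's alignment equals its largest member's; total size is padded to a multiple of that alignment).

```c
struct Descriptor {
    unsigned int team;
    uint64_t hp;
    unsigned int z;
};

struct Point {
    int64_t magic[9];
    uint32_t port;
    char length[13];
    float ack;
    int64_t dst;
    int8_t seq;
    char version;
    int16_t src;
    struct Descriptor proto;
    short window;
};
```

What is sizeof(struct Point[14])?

2016

Descriptor: team at 0 (size 4, align 4) → ends 4; pad 4 to align 8 for hp; hp at 8 (size 8, align 8) → ends 16; z at 16 (size 4, align 4) → ends 20; tail pad 4 to reach multiple of 8; total 24 bytes, alignment 8
magic at 0 (size 72, align 8) → ends 72
port at 72 (size 4, align 4) → ends 76
length at 76 (size 13, align 1) → ends 89
pad 3 to align 4 for ack
ack at 92 (size 4, align 4) → ends 96
dst at 96 (size 8, align 8) → ends 104
seq at 104 (size 1, align 1) → ends 105
version at 105 (size 1, align 1) → ends 106
src at 106 (size 2, align 2) → ends 108
pad 4 to align 8 for proto
proto at 112 (size 24, align 8) → ends 136
window at 136 (size 2, align 2) → ends 138
tail pad 6 to reach multiple of 8
total 144 bytes, alignment 8
array of 14: 14 × 144 = 2016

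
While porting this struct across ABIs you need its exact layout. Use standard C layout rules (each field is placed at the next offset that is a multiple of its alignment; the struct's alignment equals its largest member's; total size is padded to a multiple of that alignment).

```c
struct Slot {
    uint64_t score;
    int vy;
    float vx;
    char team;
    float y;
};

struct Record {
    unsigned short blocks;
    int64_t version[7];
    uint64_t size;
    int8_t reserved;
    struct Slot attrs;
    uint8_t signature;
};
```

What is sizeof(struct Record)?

Slot: 0..8  score  (8B, 8-aligned); 8..12  vy  (4B, 4-aligned); 12..16  vx  (4B, 4-aligned); 16..17  team  (1B, 1-aligned); 17..20  -- padding (3B); 20..24  y  (4B, 4-aligned); sizeof = 24, alignof = 8
0..2  blocks  (2B, 2-aligned)
2..8  -- padding (6B)
8..64  version  (56B, 8-aligned)
64..72  size  (8B, 8-aligned)
72..73  reserved  (1B, 1-aligned)
73..80  -- padding (7B)
80..104  attrs  (24B, 8-aligned)
104..105  signature  (1B, 1-aligned)
105..112  -- tail padding (7B)
sizeof = 112, alignof = 8

112 bytes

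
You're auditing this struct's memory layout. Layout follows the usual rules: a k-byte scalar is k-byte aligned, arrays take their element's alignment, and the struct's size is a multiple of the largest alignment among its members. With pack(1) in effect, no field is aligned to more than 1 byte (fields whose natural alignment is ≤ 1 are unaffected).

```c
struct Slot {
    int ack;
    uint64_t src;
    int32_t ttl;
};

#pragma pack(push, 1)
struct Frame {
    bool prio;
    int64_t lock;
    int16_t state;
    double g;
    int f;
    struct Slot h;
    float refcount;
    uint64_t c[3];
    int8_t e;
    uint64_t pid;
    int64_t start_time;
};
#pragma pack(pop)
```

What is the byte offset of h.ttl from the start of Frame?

39

Slot: 0..4  ack  (4B, 4-aligned); 4..8  -- padding (4B); 8..16  src  (8B, 8-aligned); 16..20  ttl  (4B, 4-aligned); 20..24  -- tail padding (4B); sizeof = 24, alignof = 8
0..1  prio  (1B, 1-aligned)
1..9  lock  (8B, 1-aligned)
9..11  state  (2B, 1-aligned)
11..19  g  (8B, 1-aligned)
19..23  f  (4B, 1-aligned)
23..47  h  (24B, 1-aligned)
within Slot: ttl at 16
23 + 16 = 39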